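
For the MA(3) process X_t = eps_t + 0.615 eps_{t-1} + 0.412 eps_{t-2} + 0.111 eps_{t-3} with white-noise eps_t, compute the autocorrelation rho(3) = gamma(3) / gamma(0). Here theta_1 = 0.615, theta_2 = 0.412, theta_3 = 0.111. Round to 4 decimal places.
\rho(3) = 0.0711

For an MA(q) process with theta_0 = 1, the autocovariance is
  gamma(k) = sigma^2 * sum_{i=0..q-k} theta_i * theta_{i+k},
and rho(k) = gamma(k) / gamma(0). Sigma^2 cancels.
  numerator   = (1)*(0.111) = 0.111.
  denominator = (1)^2 + (0.615)^2 + (0.412)^2 + (0.111)^2 = 1.56029.
  rho(3) = 0.111 / 1.56029 = 0.0711.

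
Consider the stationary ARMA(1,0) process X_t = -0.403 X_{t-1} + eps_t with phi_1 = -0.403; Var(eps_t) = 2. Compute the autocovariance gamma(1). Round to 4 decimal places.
\gamma(1) = -0.9623

Multiply the model equation by X_{t-k} and take expectations. With theta_0 = psi_0 = 1 and psi_j the MA(infinity) weights, this gives
  gamma(k) - sum_i phi_i gamma(k-i) = c_k,
  c_k = sigma^2 * sum_{j=k..q} theta_j psi_{j-k}   (c_k = 0 for k > q),
using gamma(-m) = gamma(m).
Pure AR (q = 0): c_0 = sigma^2 = 2, c_k = 0 for k >= 1.
Equations for k = 0 and k = 1 (AR order 1):
  gamma(0) = phi_1 gamma(1) + c_0
  gamma(1) = phi_1 gamma(0) + c_1
Substituting the second into the first: gamma(0) (1 - phi_1^2) = c_0 + phi_1 c_1, so
  gamma(0) = c_0 / (1 - phi_1^2) = 2 / (1 - (-0.403)^2) = 2 / 0.837591 = 2.3878.
  gamma(1) = phi_1 gamma(0) = (-0.403)(2.3878) = -0.962284.
Therefore gamma(1) = -0.9623 (to 4 decimal places).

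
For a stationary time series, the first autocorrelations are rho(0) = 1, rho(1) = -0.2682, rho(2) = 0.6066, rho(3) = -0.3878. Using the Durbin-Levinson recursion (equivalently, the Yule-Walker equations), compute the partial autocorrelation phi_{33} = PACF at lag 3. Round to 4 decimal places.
\phi_{33} = -0.2650

The PACF at lag k is phi_{kk}, the last component of the solution
to the Yule-Walker system G_k phi = r_k where
  (G_k)_{ij} = rho(|i - j|), (r_k)_i = rho(i), i,j = 1..k.
Equivalently, Durbin-Levinson gives phi_{kk} iteratively:
  phi_{11} = rho(1)
  phi_{kk} = [rho(k) - sum_{j=1..k-1} phi_{k-1,j} rho(k-j)]
            / [1 - sum_{j=1..k-1} phi_{k-1,j} rho(j)],
  phi_{k,j} = phi_{k-1,j} - phi_{kk} phi_{k-1,k-j},  j = 1..k-1.
Step k = 1:
  phi_11 = rho(1) = -0.2682.
Step k = 2:
  phi_22 = [rho(2) - phi_11 rho(1)] / [1 - phi_11 rho(1)] = [0.6066 - (-0.2682)(-0.2682)] / [1 - (-0.2682)(-0.2682)]
         = 0.53466876 / 0.92806876 = 0.576109.
  Update: phi_21 = phi_11 - phi_22 phi_11 = -0.2682 - (0.576109)(-0.2682) = -0.113688.
Step k = 3:
  phi_33 = [rho(3) - phi_21 rho(2) - phi_22 rho(1)] / [1 - phi_21 rho(1) - phi_22 rho(2)]
    numerator   = -0.3878 - (-0.113688)(0.6066) - (0.576109)(-0.2682) = -0.16432469
    denominator = 1 - (-0.113688)(-0.2682) - (0.576109)(0.6066) = 0.62004128
  phi_33 = -0.16432469 / 0.62004128 = -0.265.
Therefore phi_{33} = -0.2650.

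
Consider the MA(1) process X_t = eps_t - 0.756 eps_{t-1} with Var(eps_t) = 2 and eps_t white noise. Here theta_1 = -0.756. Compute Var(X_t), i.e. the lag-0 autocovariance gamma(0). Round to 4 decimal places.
\gamma(0) = 3.1431

For an MA(q) process X_t = eps_t + sum_i theta_i eps_{t-i} with
Var(eps_t) = sigma^2, the variance is
  gamma(0) = sigma^2 * (1 + sum_i theta_i^2).
  sum_i theta_i^2 = (-0.756)^2 = 0.571536.
  gamma(0) = 2 * (1 + 0.571536) = 2 * 1.571536 = 3.143072, which rounds to 3.1431.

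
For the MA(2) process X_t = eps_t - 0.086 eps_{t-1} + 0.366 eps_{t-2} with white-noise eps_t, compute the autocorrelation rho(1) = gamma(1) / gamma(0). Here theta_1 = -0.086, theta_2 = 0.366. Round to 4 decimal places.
\rho(1) = -0.1029

For an MA(q) process with theta_0 = 1, the autocovariance is
  gamma(k) = sigma^2 * sum_{i=0..q-k} theta_i * theta_{i+k},
and rho(k) = gamma(k) / gamma(0). Sigma^2 cancels.
  numerator   = (1)*(-0.086) + (-0.086)*(0.366) = -0.117476.
  denominator = (1)^2 + (-0.086)^2 + (0.366)^2 = 1.141352.
  rho(1) = -0.117476 / 1.141352 = -0.1029.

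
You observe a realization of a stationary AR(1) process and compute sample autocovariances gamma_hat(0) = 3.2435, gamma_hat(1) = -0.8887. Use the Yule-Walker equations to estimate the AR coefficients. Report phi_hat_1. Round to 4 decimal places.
\hat\phi_{1} = -0.2740

The Yule-Walker equations for an AR(p) process read, in matrix form,
  Gamma_p phi = r_p,   with   (Gamma_p)_{ij} = gamma(|i - j|),
                       (r_p)_i = gamma(i),   i,j = 1..p.
Substitute the sample gammas (Toeplitz matrix and right-hand side of size 1):
  Gamma_p = [[3.2435]]
  r_p     = [-0.8887]
With p = 1 this is the single equation gamma(0) phi_1 = gamma(1):
  phi_hat_1 = gamma(1) / gamma(0) = -0.8887 / 3.2435 = -0.2740.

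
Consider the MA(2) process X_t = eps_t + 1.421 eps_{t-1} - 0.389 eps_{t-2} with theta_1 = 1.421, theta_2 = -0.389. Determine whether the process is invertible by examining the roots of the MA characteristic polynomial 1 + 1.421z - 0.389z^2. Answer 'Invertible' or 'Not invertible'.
\text{Not invertible}

The MA(q) characteristic polynomial is P(z) = 1 + 1.421z - 0.389z^2.
Invertibility requires all roots to lie outside the unit circle, i.e. |z| > 1 for every root.
Set 1 + (1.421) z + (-0.389) z^2 = 0, i.e. a z^2 + b z + c = 0 with a = -0.389, b = 1.421, c = 1.
Discriminant D = b^2 - 4ac = (1.421)^2 - 4*(-0.389)*1 = 2.019241 - (-1.556) = 3.575241.
D >= 0, so the roots are real: z = (-b +/- sqrt(D)) / (2a) = (-1.421 +/- 1.890831) / (-0.778).
  z_1 = (-1.421 + 1.890831) / (-0.778) = -0.6039,   |z_1| = 0.6039.
  z_2 = (-1.421 - 1.890831) / (-0.778) = 4.2569,   |z_2| = 4.2569.
Moduli of all roots: 0.6039, 4.2569.
All moduli strictly greater than 1? No.
Verdict: Not invertible.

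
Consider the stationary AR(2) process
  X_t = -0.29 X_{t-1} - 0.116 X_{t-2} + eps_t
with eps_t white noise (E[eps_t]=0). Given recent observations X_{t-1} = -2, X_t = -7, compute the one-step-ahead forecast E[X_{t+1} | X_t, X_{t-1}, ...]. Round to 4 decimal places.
E[X_{t+1} \mid \mathcal F_t] = 2.2620

For an AR(p) model X_t = c + sum_i phi_i X_{t-i} + eps_t, the
one-step-ahead conditional mean is
  E[X_{t+1} | X_t, ...] = c + sum_i phi_i X_{t+1-i}.
Substitute known values:
  E[X_{t+1} | ...] = (-0.29) * (-7) + (-0.116) * (-2)
                   = 2.2620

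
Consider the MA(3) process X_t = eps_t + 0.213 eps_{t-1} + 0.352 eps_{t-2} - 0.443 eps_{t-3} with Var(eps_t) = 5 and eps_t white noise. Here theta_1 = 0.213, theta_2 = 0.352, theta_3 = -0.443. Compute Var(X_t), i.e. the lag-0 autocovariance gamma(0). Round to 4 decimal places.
\gamma(0) = 6.8276

For an MA(q) process X_t = eps_t + sum_i theta_i eps_{t-i} with
Var(eps_t) = sigma^2, the variance is
  gamma(0) = sigma^2 * (1 + sum_i theta_i^2).
  sum_i theta_i^2 = (0.213)^2 + (0.352)^2 + (-0.443)^2 = 0.045369 + 0.123904 + 0.196249 = 0.365522.
  gamma(0) = 5 * (1 + 0.365522) = 5 * 1.365522 = 6.82761, which rounds to 6.8276.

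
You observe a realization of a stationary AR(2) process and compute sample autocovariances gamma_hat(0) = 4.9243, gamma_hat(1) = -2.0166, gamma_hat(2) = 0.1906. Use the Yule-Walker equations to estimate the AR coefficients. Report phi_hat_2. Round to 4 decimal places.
\hat\phi_{2} = -0.1550

The Yule-Walker equations for an AR(p) process read, in matrix form,
  Gamma_p phi = r_p,   with   (Gamma_p)_{ij} = gamma(|i - j|),
                       (r_p)_i = gamma(i),   i,j = 1..p.
Substitute the sample gammas (Toeplitz matrix and right-hand side of size 2):
  Gamma_p = [[4.9243, -2.0166], [-2.0166, 4.9243]]
  r_p     = [-2.0166, 0.1906]
Written out:
  4.9243 phi_1 - 2.0166 phi_2 = -2.0166
  -2.0166 phi_1 + 4.9243 phi_2 = 0.1906
Solve by Cramer's rule:
  det = gamma(0)^2 - gamma(1)^2 = (4.9243)^2 - (-2.0166)^2 = 24.24873049 - 4.06667556 = 20.18205493
  phi_hat_1 = [gamma(1) gamma(0) - gamma(1) gamma(2)] / det = [(-2.0166)(4.9243) - (-2.0166)(0.1906)] / 20.18205493 = -9.54597942 / 20.18205493 = -0.473
  phi_hat_2 = [gamma(0) gamma(2) - gamma(1)^2] / det = [(4.9243)(0.1906) - (-2.0166)^2] / 20.18205493 = -3.12810398 / 20.18205493 = -0.155
So phi_hat = [-0.4730, -0.1550].
Therefore phi_hat_2 = -0.1550.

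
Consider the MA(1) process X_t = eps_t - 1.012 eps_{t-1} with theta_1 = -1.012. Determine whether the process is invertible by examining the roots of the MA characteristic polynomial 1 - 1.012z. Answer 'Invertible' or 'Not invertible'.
\text{Not invertible}

The MA(q) characteristic polynomial is P(z) = 1 - 1.012z.
Invertibility requires all roots to lie outside the unit circle, i.e. |z| > 1 for every root.
This is linear in z: 1 + (-1.012) z = 0  =>  z = -1/(-1.012) = 0.988142,  |z| = 0.988142.
Moduli of all roots: 0.9881.
All moduli strictly greater than 1? No.
Verdict: Not invertible.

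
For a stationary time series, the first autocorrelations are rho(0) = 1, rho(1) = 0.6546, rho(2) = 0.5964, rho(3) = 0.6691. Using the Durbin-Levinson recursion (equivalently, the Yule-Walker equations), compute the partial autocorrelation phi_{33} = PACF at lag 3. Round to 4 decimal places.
\phi_{33} = 0.3851

The PACF at lag k is phi_{kk}, the last component of the solution
to the Yule-Walker system G_k phi = r_k where
  (G_k)_{ij} = rho(|i - j|), (r_k)_i = rho(i), i,j = 1..k.
Equivalently, Durbin-Levinson gives phi_{kk} iteratively:
  phi_{11} = rho(1)
  phi_{kk} = [rho(k) - sum_{j=1..k-1} phi_{k-1,j} rho(k-j)]
            / [1 - sum_{j=1..k-1} phi_{k-1,j} rho(j)],
  phi_{k,j} = phi_{k-1,j} - phi_{kk} phi_{k-1,k-j},  j = 1..k-1.
Step k = 1:
  phi_11 = rho(1) = 0.6546.
Step k = 2:
  phi_22 = [rho(2) - phi_11 rho(1)] / [1 - phi_11 rho(1)] = [0.5964 - (0.6546)(0.6546)] / [1 - (0.6546)(0.6546)]
         = 0.16789884 / 0.57149884 = 0.293787.
  Update: phi_21 = phi_11 - phi_22 phi_11 = 0.6546 - (0.293787)(0.6546) = 0.462287.
Step k = 3:
  phi_33 = [rho(3) - phi_21 rho(2) - phi_22 rho(1)] / [1 - phi_21 rho(1) - phi_22 rho(2)]
    numerator   = 0.6691 - (0.462287)(0.5964) - (0.293787)(0.6546) = 0.20107909
    denominator = 1 - (0.462287)(0.6546) - (0.293787)(0.5964) = 0.52217237
  phi_33 = 0.20107909 / 0.52217237 = 0.3851.
Therefore phi_{33} = 0.3851.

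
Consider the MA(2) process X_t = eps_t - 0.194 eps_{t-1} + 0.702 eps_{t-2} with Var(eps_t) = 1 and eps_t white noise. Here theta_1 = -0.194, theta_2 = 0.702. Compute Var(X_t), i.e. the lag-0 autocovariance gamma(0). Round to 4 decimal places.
\gamma(0) = 1.5304

For an MA(q) process X_t = eps_t + sum_i theta_i eps_{t-i} with
Var(eps_t) = sigma^2, the variance is
  gamma(0) = sigma^2 * (1 + sum_i theta_i^2).
  sum_i theta_i^2 = (-0.194)^2 + (0.702)^2 = 0.037636 + 0.492804 = 0.53044.
  gamma(0) = 1 * (1 + 0.53044) = 1 * 1.53044 = 1.53044, which rounds to 1.5304.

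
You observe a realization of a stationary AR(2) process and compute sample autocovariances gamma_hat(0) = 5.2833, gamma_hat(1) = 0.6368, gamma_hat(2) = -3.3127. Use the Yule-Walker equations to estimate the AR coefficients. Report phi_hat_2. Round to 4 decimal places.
\hat\phi_{2} = -0.6510

The Yule-Walker equations for an AR(p) process read, in matrix form,
  Gamma_p phi = r_p,   with   (Gamma_p)_{ij} = gamma(|i - j|),
                       (r_p)_i = gamma(i),   i,j = 1..p.
Substitute the sample gammas (Toeplitz matrix and right-hand side of size 2):
  Gamma_p = [[5.2833, 0.6368], [0.6368, 5.2833]]
  r_p     = [0.6368, -3.3127]
Written out:
  5.2833 phi_1 + 0.6368 phi_2 = 0.6368
  0.6368 phi_1 + 5.2833 phi_2 = -3.3127
Solve by Cramer's rule:
  det = gamma(0)^2 - gamma(1)^2 = (5.2833)^2 - (0.6368)^2 = 27.91325889 - 0.40551424 = 27.50774465
  phi_hat_1 = [gamma(1) gamma(0) - gamma(1) gamma(2)] / det = [(0.6368)(5.2833) - (0.6368)(-3.3127)] / 27.50774465 = 5.4739328 / 27.50774465 = 0.199
  phi_hat_2 = [gamma(0) gamma(2) - gamma(1)^2] / det = [(5.2833)(-3.3127) - (0.6368)^2] / 27.50774465 = -17.90750215 / 27.50774465 = -0.651
So phi_hat = [0.1990, -0.6510].
Therefore phi_hat_2 = -0.6510.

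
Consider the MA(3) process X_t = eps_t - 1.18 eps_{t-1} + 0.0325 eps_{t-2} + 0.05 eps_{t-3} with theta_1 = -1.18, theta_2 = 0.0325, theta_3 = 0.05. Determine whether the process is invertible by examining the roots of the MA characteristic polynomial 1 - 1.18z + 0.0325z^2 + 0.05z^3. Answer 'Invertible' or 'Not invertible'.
\text{Not invertible}

The MA(q) characteristic polynomial is P(z) = 1 - 1.18z + 0.0325z^2 + 0.05z^3.
Invertibility requires all roots to lie outside the unit circle, i.e. |z| > 1 for every root.
Degree 3: look for a simple real root z0 first, then factor out (1 - z/z0) and solve the remaining quadratic.
Testing z0 = 4: P(4) = 1 + (-1.18)(4) + (0.0325)(4)^2 + (0.05)(4)^3
  = 1 + (-4.72) + (0.52) + (3.2) = 0.  So z_0 = 4 is a root, |z_0| = 4.
Divide out the factor (1 - 0.25 z) = (1 - z/z0) (since 1/z0 = 0.25):
  P(z) = (1 - 0.25 z)(1 + (-0.93) z + (-0.2) z^2)
  [check: z-coef -0.93 - (0.25) = -1.18; z^2-coef -0.2 - (0.25)(-0.93) = 0.0325; z^3-coef -(0.25)(-0.2) = 0.05.]
Remaining roots from the quadratic factor 1 + (-0.93) z + (-0.2) z^2:
  Set 1 + (-0.93) z + (-0.2) z^2 = 0, i.e. a z^2 + b z + c = 0 with a = -0.2, b = -0.93, c = 1.
  Discriminant D = b^2 - 4ac = (-0.93)^2 - 4*(-0.2)*1 = 0.8649 - (-0.8) = 1.6649.
  D >= 0, so the roots are real: z = (-b +/- sqrt(D)) / (2a) = (0.93 +/- 1.29031) / (-0.4).
    z_1 = (0.93 + 1.29031) / (-0.4) = -5.5508,   |z_1| = 5.5508.
    z_2 = (0.93 - 1.29031) / (-0.4) = 0.9008,   |z_2| = 0.9008.
Moduli of all roots: 4.0000, 5.5508, 0.9008.
All moduli strictly greater than 1? No.
Verdict: Not invertible.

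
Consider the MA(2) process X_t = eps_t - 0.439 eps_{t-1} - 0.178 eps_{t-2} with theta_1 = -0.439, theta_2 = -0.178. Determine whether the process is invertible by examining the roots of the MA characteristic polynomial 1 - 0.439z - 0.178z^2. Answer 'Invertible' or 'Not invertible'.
\text{Invertible}

The MA(q) characteristic polynomial is P(z) = 1 - 0.439z - 0.178z^2.
Invertibility requires all roots to lie outside the unit circle, i.e. |z| > 1 for every root.
Set 1 + (-0.439) z + (-0.178) z^2 = 0, i.e. a z^2 + b z + c = 0 with a = -0.178, b = -0.439, c = 1.
Discriminant D = b^2 - 4ac = (-0.439)^2 - 4*(-0.178)*1 = 0.192721 - (-0.712) = 0.904721.
D >= 0, so the roots are real: z = (-b +/- sqrt(D)) / (2a) = (0.439 +/- 0.951168) / (-0.356).
  z_1 = (0.439 + 0.951168) / (-0.356) = -3.905,   |z_1| = 3.905.
  z_2 = (0.439 - 0.951168) / (-0.356) = 1.4387,   |z_2| = 1.4387.
Moduli of all roots: 3.9050, 1.4387.
All moduli strictly greater than 1? Yes.
Verdict: Invertible.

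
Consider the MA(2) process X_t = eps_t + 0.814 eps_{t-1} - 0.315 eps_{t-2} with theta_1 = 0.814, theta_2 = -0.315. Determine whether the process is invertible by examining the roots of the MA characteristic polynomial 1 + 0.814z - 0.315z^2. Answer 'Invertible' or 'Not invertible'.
\text{Not invertible}

The MA(q) characteristic polynomial is P(z) = 1 + 0.814z - 0.315z^2.
Invertibility requires all roots to lie outside the unit circle, i.e. |z| > 1 for every root.
Set 1 + (0.814) z + (-0.315) z^2 = 0, i.e. a z^2 + b z + c = 0 with a = -0.315, b = 0.814, c = 1.
Discriminant D = b^2 - 4ac = (0.814)^2 - 4*(-0.315)*1 = 0.662596 - (-1.26) = 1.922596.
D >= 0, so the roots are real: z = (-b +/- sqrt(D)) / (2a) = (-0.814 +/- 1.386577) / (-0.63).
  z_1 = (-0.814 + 1.386577) / (-0.63) = -0.9089,   |z_1| = 0.9089.
  z_2 = (-0.814 - 1.386577) / (-0.63) = 3.493,   |z_2| = 3.493.
Moduli of all roots: 0.9089, 3.4930.
All moduli strictly greater than 1? No.
Verdict: Not invertible.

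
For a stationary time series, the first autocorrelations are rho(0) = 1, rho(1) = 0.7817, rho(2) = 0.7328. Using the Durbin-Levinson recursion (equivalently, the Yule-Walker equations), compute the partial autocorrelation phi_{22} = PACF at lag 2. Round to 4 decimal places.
\phi_{22} = 0.3130

The PACF at lag k is phi_{kk}, the last component of the solution
to the Yule-Walker system G_k phi = r_k where
  (G_k)_{ij} = rho(|i - j|), (r_k)_i = rho(i), i,j = 1..k.
Equivalently, Durbin-Levinson gives phi_{kk} iteratively:
  phi_{11} = rho(1)
  phi_{kk} = [rho(k) - sum_{j=1..k-1} phi_{k-1,j} rho(k-j)]
            / [1 - sum_{j=1..k-1} phi_{k-1,j} rho(j)],
  phi_{k,j} = phi_{k-1,j} - phi_{kk} phi_{k-1,k-j},  j = 1..k-1.
Step k = 1:
  phi_11 = rho(1) = 0.7817.
Step k = 2:
  phi_22 = [rho(2) - phi_11 rho(1)] / [1 - phi_11 rho(1)] = [0.7328 - (0.7817)(0.7817)] / [1 - (0.7817)(0.7817)]
         = 0.12174511 / 0.38894511 = 0.313.
Therefore phi_{22} = 0.3130.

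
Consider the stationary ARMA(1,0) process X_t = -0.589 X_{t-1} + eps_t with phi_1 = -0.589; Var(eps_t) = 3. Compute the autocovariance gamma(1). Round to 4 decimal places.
\gamma(1) = -2.7056

Multiply the model equation by X_{t-k} and take expectations. With theta_0 = psi_0 = 1 and psi_j the MA(infinity) weights, this gives
  gamma(k) - sum_i phi_i gamma(k-i) = c_k,
  c_k = sigma^2 * sum_{j=k..q} theta_j psi_{j-k}   (c_k = 0 for k > q),
using gamma(-m) = gamma(m).
Pure AR (q = 0): c_0 = sigma^2 = 3, c_k = 0 for k >= 1.
Equations for k = 0 and k = 1 (AR order 1):
  gamma(0) = phi_1 gamma(1) + c_0
  gamma(1) = phi_1 gamma(0) + c_1
Substituting the second into the first: gamma(0) (1 - phi_1^2) = c_0 + phi_1 c_1, so
  gamma(0) = c_0 / (1 - phi_1^2) = 3 / (1 - (-0.589)^2) = 3 / 0.653079 = 4.593625.
  gamma(1) = phi_1 gamma(0) = (-0.589)(4.593625) = -2.705645.
Therefore gamma(1) = -2.7056 (to 4 decimal places).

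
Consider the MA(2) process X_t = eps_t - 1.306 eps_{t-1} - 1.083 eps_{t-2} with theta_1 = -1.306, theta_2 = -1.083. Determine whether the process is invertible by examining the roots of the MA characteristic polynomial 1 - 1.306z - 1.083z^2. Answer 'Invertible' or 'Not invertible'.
\text{Not invertible}

The MA(q) characteristic polynomial is P(z) = 1 - 1.306z - 1.083z^2.
Invertibility requires all roots to lie outside the unit circle, i.e. |z| > 1 for every root.
Set 1 + (-1.306) z + (-1.083) z^2 = 0, i.e. a z^2 + b z + c = 0 with a = -1.083, b = -1.306, c = 1.
Discriminant D = b^2 - 4ac = (-1.306)^2 - 4*(-1.083)*1 = 1.705636 - (-4.332) = 6.037636.
D >= 0, so the roots are real: z = (-b +/- sqrt(D)) / (2a) = (1.306 +/- 2.45716) / (-2.166).
  z_1 = (1.306 + 2.45716) / (-2.166) = -1.7374,   |z_1| = 1.7374.
  z_2 = (1.306 - 2.45716) / (-2.166) = 0.5315,   |z_2| = 0.5315.
Moduli of all roots: 1.7374, 0.5315.
All moduli strictly greater than 1? No.
Verdict: Not invertible.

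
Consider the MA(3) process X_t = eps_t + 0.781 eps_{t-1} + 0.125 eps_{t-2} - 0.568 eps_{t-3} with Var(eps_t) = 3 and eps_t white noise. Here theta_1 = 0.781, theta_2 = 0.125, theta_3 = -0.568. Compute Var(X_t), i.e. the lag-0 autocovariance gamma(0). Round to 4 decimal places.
\gamma(0) = 5.8446

For an MA(q) process X_t = eps_t + sum_i theta_i eps_{t-i} with
Var(eps_t) = sigma^2, the variance is
  gamma(0) = sigma^2 * (1 + sum_i theta_i^2).
  sum_i theta_i^2 = (0.781)^2 + (0.125)^2 + (-0.568)^2 = 0.609961 + 0.015625 + 0.322624 = 0.94821.
  gamma(0) = 3 * (1 + 0.94821) = 3 * 1.94821 = 5.84463, which rounds to 5.8446.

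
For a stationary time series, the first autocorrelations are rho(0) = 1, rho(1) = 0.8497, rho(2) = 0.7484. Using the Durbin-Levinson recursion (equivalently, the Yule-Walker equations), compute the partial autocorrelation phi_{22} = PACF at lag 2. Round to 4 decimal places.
\phi_{22} = 0.0950

The PACF at lag k is phi_{kk}, the last component of the solution
to the Yule-Walker system G_k phi = r_k where
  (G_k)_{ij} = rho(|i - j|), (r_k)_i = rho(i), i,j = 1..k.
Equivalently, Durbin-Levinson gives phi_{kk} iteratively:
  phi_{11} = rho(1)
  phi_{kk} = [rho(k) - sum_{j=1..k-1} phi_{k-1,j} rho(k-j)]
            / [1 - sum_{j=1..k-1} phi_{k-1,j} rho(j)],
  phi_{k,j} = phi_{k-1,j} - phi_{kk} phi_{k-1,k-j},  j = 1..k-1.
Step k = 1:
  phi_11 = rho(1) = 0.8497.
Step k = 2:
  phi_22 = [rho(2) - phi_11 rho(1)] / [1 - phi_11 rho(1)] = [0.7484 - (0.8497)(0.8497)] / [1 - (0.8497)(0.8497)]
         = 0.02640991 / 0.27800991 = 0.095.
Therefore phi_{22} = 0.0950.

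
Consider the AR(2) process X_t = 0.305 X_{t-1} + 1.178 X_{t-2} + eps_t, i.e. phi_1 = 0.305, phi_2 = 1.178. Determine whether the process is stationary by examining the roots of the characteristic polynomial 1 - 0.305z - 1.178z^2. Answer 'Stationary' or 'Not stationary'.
\text{Not stationary}

The AR(p) characteristic polynomial is P(z) = 1 - 0.305z - 1.178z^2.
Stationarity requires all roots to lie outside the unit circle, i.e. |z| > 1 for every root.
Set 1 + (-0.305) z + (-1.178) z^2 = 0, i.e. a z^2 + b z + c = 0 with a = -1.178, b = -0.305, c = 1.
Discriminant D = b^2 - 4ac = (-0.305)^2 - 4*(-1.178)*1 = 0.093025 - (-4.712) = 4.805025.
D >= 0, so the roots are real: z = (-b +/- sqrt(D)) / (2a) = (0.305 +/- 2.192037) / (-2.356).
  z_1 = (0.305 + 2.192037) / (-2.356) = -1.0599,   |z_1| = 1.0599.
  z_2 = (0.305 - 2.192037) / (-2.356) = 0.8009,   |z_2| = 0.8009.
Moduli of all roots: 1.0599, 0.8009.
All moduli strictly greater than 1? No.
Verdict: Not stationary.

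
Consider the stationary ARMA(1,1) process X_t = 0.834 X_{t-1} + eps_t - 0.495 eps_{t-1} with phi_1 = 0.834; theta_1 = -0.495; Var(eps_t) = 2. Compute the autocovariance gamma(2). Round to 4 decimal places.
\gamma(2) = 1.0906

Multiply the model equation by X_{t-k} and take expectations. With theta_0 = psi_0 = 1 and psi_j the MA(infinity) weights, this gives
  gamma(k) - sum_i phi_i gamma(k-i) = c_k,
  c_k = sigma^2 * sum_{j=k..q} theta_j psi_{j-k}   (c_k = 0 for k > q),
using gamma(-m) = gamma(m).
psi-weights needed (psi_j = theta_j + sum_i phi_i psi_{j-i}):
  psi_1 = theta_1 + phi_1 = -0.495 + (0.834) = 0.339
Right-hand sides:
  c_0 = sigma^2 (1 + theta_1 psi_1) = 2 * (1 + (-0.495)(0.339)) = 2 * 0.832195 = 1.66439
  c_1 = sigma^2 theta_1 = 2 * (-0.495) = -0.99
  c_2 = 0
Equations for k = 0 and k = 1 (AR order 1):
  gamma(0) = phi_1 gamma(1) + c_0
  gamma(1) = phi_1 gamma(0) + c_1
Substituting the second into the first: gamma(0) (1 - phi_1^2) = c_0 + phi_1 c_1, so
  gamma(0) = (c_0 + phi_1 c_1) / (1 - phi_1^2) = (1.66439 + (0.834)(-0.99)) / (1 - (0.834)^2) = 0.83873 / 0.304444 = 2.754957.
  gamma(1) = phi_1 gamma(0) + c_1 = (0.834)(2.754957) + (-0.99) = 1.307634.
For k = 2 (> q): gamma(2) = phi_1 gamma(1) = (0.834)(1.307634) = 1.090567.
Therefore gamma(2) = 1.0906 (to 4 decimal places).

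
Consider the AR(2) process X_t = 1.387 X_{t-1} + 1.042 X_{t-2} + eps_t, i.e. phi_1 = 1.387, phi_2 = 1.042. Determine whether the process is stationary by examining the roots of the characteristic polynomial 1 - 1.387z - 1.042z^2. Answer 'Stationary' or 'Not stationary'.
\text{Not stationary}

The AR(p) characteristic polynomial is P(z) = 1 - 1.387z - 1.042z^2.
Stationarity requires all roots to lie outside the unit circle, i.e. |z| > 1 for every root.
Set 1 + (-1.387) z + (-1.042) z^2 = 0, i.e. a z^2 + b z + c = 0 with a = -1.042, b = -1.387, c = 1.
Discriminant D = b^2 - 4ac = (-1.387)^2 - 4*(-1.042)*1 = 1.923769 - (-4.168) = 6.091769.
D >= 0, so the roots are real: z = (-b +/- sqrt(D)) / (2a) = (1.387 +/- 2.468151) / (-2.084).
  z_1 = (1.387 + 2.468151) / (-2.084) = -1.8499,   |z_1| = 1.8499.
  z_2 = (1.387 - 2.468151) / (-2.084) = 0.5188,   |z_2| = 0.5188.
Moduli of all roots: 1.8499, 0.5188.
All moduli strictly greater than 1? No.
Verdict: Not stationary.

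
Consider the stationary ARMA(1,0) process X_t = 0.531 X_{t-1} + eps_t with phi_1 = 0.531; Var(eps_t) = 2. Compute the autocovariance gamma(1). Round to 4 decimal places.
\gamma(1) = 1.4790

Multiply the model equation by X_{t-k} and take expectations. With theta_0 = psi_0 = 1 and psi_j the MA(infinity) weights, this gives
  gamma(k) - sum_i phi_i gamma(k-i) = c_k,
  c_k = sigma^2 * sum_{j=k..q} theta_j psi_{j-k}   (c_k = 0 for k > q),
using gamma(-m) = gamma(m).
Pure AR (q = 0): c_0 = sigma^2 = 2, c_k = 0 for k >= 1.
Equations for k = 0 and k = 1 (AR order 1):
  gamma(0) = phi_1 gamma(1) + c_0
  gamma(1) = phi_1 gamma(0) + c_1
Substituting the second into the first: gamma(0) (1 - phi_1^2) = c_0 + phi_1 c_1, so
  gamma(0) = c_0 / (1 - phi_1^2) = 2 / (1 - (0.531)^2) = 2 / 0.718039 = 2.785364.
  gamma(1) = phi_1 gamma(0) = (0.531)(2.785364) = 1.479028.
Therefore gamma(1) = 1.4790 (to 4 decimal places).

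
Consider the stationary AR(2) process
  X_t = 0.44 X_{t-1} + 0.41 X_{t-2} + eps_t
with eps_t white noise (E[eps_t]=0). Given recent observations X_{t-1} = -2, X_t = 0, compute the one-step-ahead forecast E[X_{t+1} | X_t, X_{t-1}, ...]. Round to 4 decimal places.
E[X_{t+1} \mid \mathcal F_t] = -0.8200

For an AR(p) model X_t = c + sum_i phi_i X_{t-i} + eps_t, the
one-step-ahead conditional mean is
  E[X_{t+1} | X_t, ...] = c + sum_i phi_i X_{t+1-i}.
Substitute known values:
  E[X_{t+1} | ...] = (0.44) * (0) + (0.41) * (-2)
                   = -0.8200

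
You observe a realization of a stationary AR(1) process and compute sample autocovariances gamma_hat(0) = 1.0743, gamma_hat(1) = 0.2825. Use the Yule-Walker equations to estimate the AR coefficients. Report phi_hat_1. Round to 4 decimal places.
\hat\phi_{1} = 0.2630

The Yule-Walker equations for an AR(p) process read, in matrix form,
  Gamma_p phi = r_p,   with   (Gamma_p)_{ij} = gamma(|i - j|),
                       (r_p)_i = gamma(i),   i,j = 1..p.
Substitute the sample gammas (Toeplitz matrix and right-hand side of size 1):
  Gamma_p = [[1.0743]]
  r_p     = [0.2825]
With p = 1 this is the single equation gamma(0) phi_1 = gamma(1):
  phi_hat_1 = gamma(1) / gamma(0) = 0.2825 / 1.0743 = 0.2630.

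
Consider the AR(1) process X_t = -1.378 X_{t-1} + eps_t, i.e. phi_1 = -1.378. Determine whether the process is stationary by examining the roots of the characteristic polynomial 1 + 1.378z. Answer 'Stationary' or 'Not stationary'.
\text{Not stationary}

The AR(p) characteristic polynomial is P(z) = 1 + 1.378z.
Stationarity requires all roots to lie outside the unit circle, i.e. |z| > 1 for every root.
This is linear in z: 1 + (1.378) z = 0  =>  z = -1/(1.378) = -0.725689,  |z| = 0.725689.
Moduli of all roots: 0.7257.
All moduli strictly greater than 1? No.
Verdict: Not stationary.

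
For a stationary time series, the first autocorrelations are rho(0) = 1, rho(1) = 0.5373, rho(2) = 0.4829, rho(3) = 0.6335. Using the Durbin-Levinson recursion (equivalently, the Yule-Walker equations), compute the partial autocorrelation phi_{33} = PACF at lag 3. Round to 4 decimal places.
\phi_{33} = 0.4530

The PACF at lag k is phi_{kk}, the last component of the solution
to the Yule-Walker system G_k phi = r_k where
  (G_k)_{ij} = rho(|i - j|), (r_k)_i = rho(i), i,j = 1..k.
Equivalently, Durbin-Levinson gives phi_{kk} iteratively:
  phi_{11} = rho(1)
  phi_{kk} = [rho(k) - sum_{j=1..k-1} phi_{k-1,j} rho(k-j)]
            / [1 - sum_{j=1..k-1} phi_{k-1,j} rho(j)],
  phi_{k,j} = phi_{k-1,j} - phi_{kk} phi_{k-1,k-j},  j = 1..k-1.
Step k = 1:
  phi_11 = rho(1) = 0.5373.
Step k = 2:
  phi_22 = [rho(2) - phi_11 rho(1)] / [1 - phi_11 rho(1)] = [0.4829 - (0.5373)(0.5373)] / [1 - (0.5373)(0.5373)]
         = 0.19420871 / 0.71130871 = 0.27303.
  Update: phi_21 = phi_11 - phi_22 phi_11 = 0.5373 - (0.27303)(0.5373) = 0.390601.
Step k = 3:
  phi_33 = [rho(3) - phi_21 rho(2) - phi_22 rho(1)] / [1 - phi_21 rho(1) - phi_22 rho(2)]
    numerator   = 0.6335 - (0.390601)(0.4829) - (0.27303)(0.5373) = 0.29817973
    denominator = 1 - (0.390601)(0.5373) - (0.27303)(0.4829) = 0.65828388
  phi_33 = 0.29817973 / 0.65828388 = 0.453.
Therefore phi_{33} = 0.4530.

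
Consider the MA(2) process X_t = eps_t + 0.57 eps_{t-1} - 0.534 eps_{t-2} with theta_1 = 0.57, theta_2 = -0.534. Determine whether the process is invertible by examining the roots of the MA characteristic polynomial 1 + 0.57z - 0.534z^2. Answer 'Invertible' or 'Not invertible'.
\text{Not invertible}

The MA(q) characteristic polynomial is P(z) = 1 + 0.57z - 0.534z^2.
Invertibility requires all roots to lie outside the unit circle, i.e. |z| > 1 for every root.
Set 1 + (0.57) z + (-0.534) z^2 = 0, i.e. a z^2 + b z + c = 0 with a = -0.534, b = 0.57, c = 1.
Discriminant D = b^2 - 4ac = (0.57)^2 - 4*(-0.534)*1 = 0.3249 - (-2.136) = 2.4609.
D >= 0, so the roots are real: z = (-b +/- sqrt(D)) / (2a) = (-0.57 +/- 1.568726) / (-1.068).
  z_1 = (-0.57 + 1.568726) / (-1.068) = -0.9351,   |z_1| = 0.9351.
  z_2 = (-0.57 - 1.568726) / (-1.068) = 2.0026,   |z_2| = 2.0026.
Moduli of all roots: 0.9351, 2.0026.
All moduli strictly greater than 1? No.
Verdict: Not invertible.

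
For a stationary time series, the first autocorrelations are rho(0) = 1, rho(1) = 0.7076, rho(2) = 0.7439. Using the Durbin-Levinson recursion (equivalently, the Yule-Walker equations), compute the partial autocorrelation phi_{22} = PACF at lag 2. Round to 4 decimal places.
\phi_{22} = 0.4871

The PACF at lag k is phi_{kk}, the last component of the solution
to the Yule-Walker system G_k phi = r_k where
  (G_k)_{ij} = rho(|i - j|), (r_k)_i = rho(i), i,j = 1..k.
Equivalently, Durbin-Levinson gives phi_{kk} iteratively:
  phi_{11} = rho(1)
  phi_{kk} = [rho(k) - sum_{j=1..k-1} phi_{k-1,j} rho(k-j)]
            / [1 - sum_{j=1..k-1} phi_{k-1,j} rho(j)],
  phi_{k,j} = phi_{k-1,j} - phi_{kk} phi_{k-1,k-j},  j = 1..k-1.
Step k = 1:
  phi_11 = rho(1) = 0.7076.
Step k = 2:
  phi_22 = [rho(2) - phi_11 rho(1)] / [1 - phi_11 rho(1)] = [0.7439 - (0.7076)(0.7076)] / [1 - (0.7076)(0.7076)]
         = 0.24320224 / 0.49930224 = 0.4871.
Therefore phi_{22} = 0.4871.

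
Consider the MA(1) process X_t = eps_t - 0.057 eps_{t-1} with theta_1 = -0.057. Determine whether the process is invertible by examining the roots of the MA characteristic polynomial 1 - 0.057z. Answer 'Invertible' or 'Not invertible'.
\text{Invertible}

The MA(q) characteristic polynomial is P(z) = 1 - 0.057z.
Invertibility requires all roots to lie outside the unit circle, i.e. |z| > 1 for every root.
This is linear in z: 1 + (-0.057) z = 0  =>  z = -1/(-0.057) = 17.54386,  |z| = 17.54386.
Moduli of all roots: 17.5439.
All moduli strictly greater than 1? Yes.
Verdict: Invertible.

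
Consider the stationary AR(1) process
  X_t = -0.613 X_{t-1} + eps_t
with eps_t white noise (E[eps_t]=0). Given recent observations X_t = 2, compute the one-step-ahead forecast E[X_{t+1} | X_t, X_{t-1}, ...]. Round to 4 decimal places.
E[X_{t+1} \mid \mathcal F_t] = -1.2260

For an AR(p) model X_t = c + sum_i phi_i X_{t-i} + eps_t, the
one-step-ahead conditional mean is
  E[X_{t+1} | X_t, ...] = c + sum_i phi_i X_{t+1-i}.
Substitute known values:
  E[X_{t+1} | ...] = (-0.613) * (2)
                   = -1.2260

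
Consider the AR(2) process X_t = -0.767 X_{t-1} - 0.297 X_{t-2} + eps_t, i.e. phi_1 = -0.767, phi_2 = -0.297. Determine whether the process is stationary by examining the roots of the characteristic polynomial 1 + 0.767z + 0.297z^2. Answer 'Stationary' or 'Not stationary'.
\text{Stationary}

The AR(p) characteristic polynomial is P(z) = 1 + 0.767z + 0.297z^2.
Stationarity requires all roots to lie outside the unit circle, i.e. |z| > 1 for every root.
Set 1 + (0.767) z + (0.297) z^2 = 0, i.e. a z^2 + b z + c = 0 with a = 0.297, b = 0.767, c = 1.
Discriminant D = b^2 - 4ac = (0.767)^2 - 4*(0.297)*1 = 0.588289 - (1.188) = -0.599711.
D < 0, so the roots are the complex-conjugate pair z = (-b +/- i sqrt(-D)) / (2a) = -1.2912 +/- 1.3037i.
For a conjugate pair |z|^2 = z * conj(z) = (product of roots) = c/a = 1/(0.297) = 3.367003, so |z| = sqrt(3.367003) = 1.8349 for both roots.
Moduli of all roots: 1.8349, 1.8349.
All moduli strictly greater than 1? Yes.
Verdict: Stationary.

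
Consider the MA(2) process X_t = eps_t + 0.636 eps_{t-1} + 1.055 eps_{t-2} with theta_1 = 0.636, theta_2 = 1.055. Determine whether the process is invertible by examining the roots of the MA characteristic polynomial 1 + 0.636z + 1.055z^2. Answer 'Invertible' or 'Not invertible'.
\text{Not invertible}

The MA(q) characteristic polynomial is P(z) = 1 + 0.636z + 1.055z^2.
Invertibility requires all roots to lie outside the unit circle, i.e. |z| > 1 for every root.
Set 1 + (0.636) z + (1.055) z^2 = 0, i.e. a z^2 + b z + c = 0 with a = 1.055, b = 0.636, c = 1.
Discriminant D = b^2 - 4ac = (0.636)^2 - 4*(1.055)*1 = 0.404496 - (4.22) = -3.815504.
D < 0, so the roots are the complex-conjugate pair z = (-b +/- i sqrt(-D)) / (2a) = -0.3014 +/- 0.9257i.
For a conjugate pair |z|^2 = z * conj(z) = (product of roots) = c/a = 1/(1.055) = 0.947867, so |z| = sqrt(0.947867) = 0.9736 for both roots.
Moduli of all roots: 0.9736, 0.9736.
All moduli strictly greater than 1? No.
Verdict: Not invertible.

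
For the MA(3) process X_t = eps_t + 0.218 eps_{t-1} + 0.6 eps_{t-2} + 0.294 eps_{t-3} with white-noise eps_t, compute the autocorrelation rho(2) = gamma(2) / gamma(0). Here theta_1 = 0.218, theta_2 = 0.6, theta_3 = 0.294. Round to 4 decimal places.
\rho(2) = 0.4445

For an MA(q) process with theta_0 = 1, the autocovariance is
  gamma(k) = sigma^2 * sum_{i=0..q-k} theta_i * theta_{i+k},
and rho(k) = gamma(k) / gamma(0). Sigma^2 cancels.
  numerator   = (1)*(0.6) + (0.218)*(0.294) = 0.664092.
  denominator = (1)^2 + (0.218)^2 + (0.6)^2 + (0.294)^2 = 1.49396.
  rho(2) = 0.664092 / 1.49396 = 0.4445.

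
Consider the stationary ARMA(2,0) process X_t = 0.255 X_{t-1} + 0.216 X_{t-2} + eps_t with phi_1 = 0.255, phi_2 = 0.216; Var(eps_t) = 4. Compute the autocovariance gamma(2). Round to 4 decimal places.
\gamma(2) = 1.4027

Multiply the model equation by X_{t-k} and take expectations. With theta_0 = psi_0 = 1 and psi_j the MA(infinity) weights, this gives
  gamma(k) - sum_i phi_i gamma(k-i) = c_k,
  c_k = sigma^2 * sum_{j=k..q} theta_j psi_{j-k}   (c_k = 0 for k > q),
using gamma(-m) = gamma(m).
Pure AR (q = 0): c_0 = sigma^2 = 4, c_k = 0 for k >= 1.
Equations for k = 0, 1, 2 (AR order 2, c_2 = 0):
  (E0) gamma(0) = phi_1 gamma(1) + phi_2 gamma(2) + c_0
  (E1) gamma(1) = phi_1 gamma(0) + phi_2 gamma(1) + c_1
  (E2) gamma(2) = phi_1 gamma(1) + phi_2 gamma(0)
From (E1): gamma(1) = A gamma(0) + B with
  A = phi_1 / (1 - phi_2) = 0.255 / 0.784 = 0.325255,   B = c_1 / (1 - phi_2) = 0 / 0.784 = 0.
Insert (E2) into (E0): gamma(0) (1 - phi_2^2) = phi_1 (1 + phi_2) gamma(1) + c_0.
  phi_1 (1 + phi_2) = (0.255)(1.216) = 0.31008,   1 - phi_2^2 = 0.953344.
Replace gamma(1) by A gamma(0) + B and collect gamma(0):
  gamma(0) [0.953344 - (0.31008)(0.325255)] = c_0 = 4
  gamma(0) * 0.852489 = 4
  gamma(0) = 4 / 0.852489 = 4.692143.
  gamma(1) = A gamma(0) = (0.325255)(4.692143) = 1.526144.
  gamma(2) = phi_1 gamma(1) + phi_2 gamma(0) = (0.255)(1.526144) + (0.216)(4.692143) = 1.40267.
Therefore gamma(2) = 1.4027 (to 4 decimal places).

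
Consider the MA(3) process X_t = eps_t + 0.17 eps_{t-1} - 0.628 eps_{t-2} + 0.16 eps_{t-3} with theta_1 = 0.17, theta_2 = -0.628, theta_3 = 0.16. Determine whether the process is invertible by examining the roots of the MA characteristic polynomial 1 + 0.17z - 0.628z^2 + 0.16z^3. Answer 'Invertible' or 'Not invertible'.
\text{Invertible}

The MA(q) characteristic polynomial is P(z) = 1 + 0.17z - 0.628z^2 + 0.16z^3.
Invertibility requires all roots to lie outside the unit circle, i.e. |z| > 1 for every root.
Degree 3: look for a simple real root z0 first, then factor out (1 - z/z0) and solve the remaining quadratic.
Testing z0 = 2.5: P(2.5) = 1 + (0.17)(2.5) + (-0.628)(2.5)^2 + (0.16)(2.5)^3
  = 1 + (0.425) + (-3.925) + (2.5) = 0.  So z_0 = 2.5 is a root, |z_0| = 2.5.
Divide out the factor (1 - 0.4 z) = (1 - z/z0) (since 1/z0 = 0.4):
  P(z) = (1 - 0.4 z)(1 + (0.57) z + (-0.4) z^2)
  [check: z-coef 0.57 - (0.4) = 0.17; z^2-coef -0.4 - (0.4)(0.57) = -0.628; z^3-coef -(0.4)(-0.4) = 0.16.]
Remaining roots from the quadratic factor 1 + (0.57) z + (-0.4) z^2:
  Set 1 + (0.57) z + (-0.4) z^2 = 0, i.e. a z^2 + b z + c = 0 with a = -0.4, b = 0.57, c = 1.
  Discriminant D = b^2 - 4ac = (0.57)^2 - 4*(-0.4)*1 = 0.3249 - (-1.6) = 1.9249.
  D >= 0, so the roots are real: z = (-b +/- sqrt(D)) / (2a) = (-0.57 +/- 1.387408) / (-0.8).
    z_1 = (-0.57 + 1.387408) / (-0.8) = -1.0218,   |z_1| = 1.0218.
    z_2 = (-0.57 - 1.387408) / (-0.8) = 2.4468,   |z_2| = 2.4468.
Moduli of all roots: 2.5000, 1.0218, 2.4468.
All moduli strictly greater than 1? Yes.
Verdict: Invertible.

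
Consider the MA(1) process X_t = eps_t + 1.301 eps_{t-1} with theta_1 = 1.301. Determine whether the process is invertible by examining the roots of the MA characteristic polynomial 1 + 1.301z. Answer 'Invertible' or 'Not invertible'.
\text{Not invertible}

The MA(q) characteristic polynomial is P(z) = 1 + 1.301z.
Invertibility requires all roots to lie outside the unit circle, i.e. |z| > 1 for every root.
This is linear in z: 1 + (1.301) z = 0  =>  z = -1/(1.301) = -0.76864,  |z| = 0.76864.
Moduli of all roots: 0.7686.
All moduli strictly greater than 1? No.
Verdict: Not invertible.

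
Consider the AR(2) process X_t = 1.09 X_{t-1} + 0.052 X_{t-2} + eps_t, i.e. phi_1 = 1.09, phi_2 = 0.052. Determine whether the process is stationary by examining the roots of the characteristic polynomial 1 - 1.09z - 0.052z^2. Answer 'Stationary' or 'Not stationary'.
\text{Not stationary}

The AR(p) characteristic polynomial is P(z) = 1 - 1.09z - 0.052z^2.
Stationarity requires all roots to lie outside the unit circle, i.e. |z| > 1 for every root.
Set 1 + (-1.09) z + (-0.052) z^2 = 0, i.e. a z^2 + b z + c = 0 with a = -0.052, b = -1.09, c = 1.
Discriminant D = b^2 - 4ac = (-1.09)^2 - 4*(-0.052)*1 = 1.1881 - (-0.208) = 1.3961.
D >= 0, so the roots are real: z = (-b +/- sqrt(D)) / (2a) = (1.09 +/- 1.181567) / (-0.104).
  z_1 = (1.09 + 1.181567) / (-0.104) = -21.842,   |z_1| = 21.842.
  z_2 = (1.09 - 1.181567) / (-0.104) = 0.8804,   |z_2| = 0.8804.
Moduli of all roots: 21.8420, 0.8804.
All moduli strictly greater than 1? No.
Verdict: Not stationary.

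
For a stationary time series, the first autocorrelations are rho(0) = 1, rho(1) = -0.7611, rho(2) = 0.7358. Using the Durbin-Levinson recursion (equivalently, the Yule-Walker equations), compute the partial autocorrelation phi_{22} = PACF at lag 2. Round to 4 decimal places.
\phi_{22} = 0.3720

The PACF at lag k is phi_{kk}, the last component of the solution
to the Yule-Walker system G_k phi = r_k where
  (G_k)_{ij} = rho(|i - j|), (r_k)_i = rho(i), i,j = 1..k.
Equivalently, Durbin-Levinson gives phi_{kk} iteratively:
  phi_{11} = rho(1)
  phi_{kk} = [rho(k) - sum_{j=1..k-1} phi_{k-1,j} rho(k-j)]
            / [1 - sum_{j=1..k-1} phi_{k-1,j} rho(j)],
  phi_{k,j} = phi_{k-1,j} - phi_{kk} phi_{k-1,k-j},  j = 1..k-1.
Step k = 1:
  phi_11 = rho(1) = -0.7611.
Step k = 2:
  phi_22 = [rho(2) - phi_11 rho(1)] / [1 - phi_11 rho(1)] = [0.7358 - (-0.7611)(-0.7611)] / [1 - (-0.7611)(-0.7611)]
         = 0.15652679 / 0.42072679 = 0.372.
Therefore phi_{22} = 0.3720.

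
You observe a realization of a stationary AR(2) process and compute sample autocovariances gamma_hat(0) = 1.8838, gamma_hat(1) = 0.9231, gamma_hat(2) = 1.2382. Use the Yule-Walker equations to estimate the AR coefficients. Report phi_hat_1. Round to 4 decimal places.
\hat\phi_{1} = 0.2210

The Yule-Walker equations for an AR(p) process read, in matrix form,
  Gamma_p phi = r_p,   with   (Gamma_p)_{ij} = gamma(|i - j|),
                       (r_p)_i = gamma(i),   i,j = 1..p.
Substitute the sample gammas (Toeplitz matrix and right-hand side of size 2):
  Gamma_p = [[1.8838, 0.9231], [0.9231, 1.8838]]
  r_p     = [0.9231, 1.2382]
Written out:
  1.8838 phi_1 + 0.9231 phi_2 = 0.9231
  0.9231 phi_1 + 1.8838 phi_2 = 1.2382
Solve by Cramer's rule:
  det = gamma(0)^2 - gamma(1)^2 = (1.8838)^2 - (0.9231)^2 = 3.54870244 - 0.85211361 = 2.69658883
  phi_hat_1 = [gamma(1) gamma(0) - gamma(1) gamma(2)] / det = [(0.9231)(1.8838) - (0.9231)(1.2382)] / 2.69658883 = 0.59595336 / 2.69658883 = 0.221
  phi_hat_2 = [gamma(0) gamma(2) - gamma(1)^2] / det = [(1.8838)(1.2382) - (0.9231)^2] / 2.69658883 = 1.48040755 / 2.69658883 = 0.549
So phi_hat = [0.2210, 0.5490].
Therefore phi_hat_1 = 0.2210.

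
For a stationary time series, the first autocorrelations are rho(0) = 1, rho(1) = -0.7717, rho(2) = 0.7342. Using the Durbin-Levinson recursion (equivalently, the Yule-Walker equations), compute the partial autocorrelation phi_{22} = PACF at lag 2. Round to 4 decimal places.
\phi_{22} = 0.3429

The PACF at lag k is phi_{kk}, the last component of the solution
to the Yule-Walker system G_k phi = r_k where
  (G_k)_{ij} = rho(|i - j|), (r_k)_i = rho(i), i,j = 1..k.
Equivalently, Durbin-Levinson gives phi_{kk} iteratively:
  phi_{11} = rho(1)
  phi_{kk} = [rho(k) - sum_{j=1..k-1} phi_{k-1,j} rho(k-j)]
            / [1 - sum_{j=1..k-1} phi_{k-1,j} rho(j)],
  phi_{k,j} = phi_{k-1,j} - phi_{kk} phi_{k-1,k-j},  j = 1..k-1.
Step k = 1:
  phi_11 = rho(1) = -0.7717.
Step k = 2:
  phi_22 = [rho(2) - phi_11 rho(1)] / [1 - phi_11 rho(1)] = [0.7342 - (-0.7717)(-0.7717)] / [1 - (-0.7717)(-0.7717)]
         = 0.13867911 / 0.40447911 = 0.3429.
Therefore phi_{22} = 0.3429.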